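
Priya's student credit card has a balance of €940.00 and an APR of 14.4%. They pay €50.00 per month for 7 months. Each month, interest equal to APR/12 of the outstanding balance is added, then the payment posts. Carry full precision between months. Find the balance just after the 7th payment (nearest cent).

€659.01

Monthly rate r = 14.4%/12 = 1.2% = 0.012.
Each month: B ← B·(1+r) − €50.00.
Month 1: interest €11.28; balance after payment €901.28.
Month 2: interest €10.82; balance after payment €862.10.
Month 3: interest €10.35; balance after payment €822.44.
Month 4: interest €9.87; balance after payment €782.31.
Month 5: interest €9.39; balance after payment €741.70.
Month 6: interest €8.90; balance after payment €700.60.
Month 7: interest €8.41; balance after payment €659.01.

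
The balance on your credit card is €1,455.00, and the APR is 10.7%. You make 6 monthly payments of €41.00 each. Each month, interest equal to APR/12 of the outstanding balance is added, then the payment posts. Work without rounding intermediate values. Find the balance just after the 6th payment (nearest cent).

€1,283.05

Monthly rate r = 10.7%/12 = 0.891667% = 0.00891667.
Each month: B ← B·(1+r) − €41.00.
Month 1: interest €12.97; balance after payment €1,426.97.
Month 2: interest €12.72; balance after payment €1,398.70.
Month 3: interest €12.47; balance after payment €1,370.17.
Month 4: interest €12.22; balance after payment €1,341.39.
Month 5: interest €11.96; balance after payment €1,312.35.
Month 6: interest €11.70; balance after payment €1,283.05.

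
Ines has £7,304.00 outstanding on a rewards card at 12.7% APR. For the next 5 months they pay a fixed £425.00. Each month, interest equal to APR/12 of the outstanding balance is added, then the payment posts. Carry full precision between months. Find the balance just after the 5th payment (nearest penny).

£5,528.31

Monthly rate r = 12.7%/12 = 1.05833% = 0.0105833.
Each month: B ← B·(1+r) − £425.00.
Month 1: interest £77.30; balance after payment £6,956.30.
Month 2: interest £73.62; balance after payment £6,604.92.
Month 3: interest £69.90; balance after payment £6,249.82.
Month 4: interest £66.14; balance after payment £5,890.97.
Month 5: interest £62.35; balance after payment £5,528.31.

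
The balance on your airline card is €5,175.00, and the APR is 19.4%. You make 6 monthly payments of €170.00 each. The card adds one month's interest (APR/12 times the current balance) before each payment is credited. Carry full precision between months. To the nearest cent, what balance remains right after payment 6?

Monthly rate r = 19.4%/12 = 1.61667% = 0.0161667.
Each month: B ← B·(1+r) − €170.00.
Month 1: interest €83.66; balance after payment €5,088.66.
Month 2: interest €82.27; balance after payment €5,000.93.
Month 3: interest €80.85; balance after payment €4,911.78.
Month 4: interest €79.41; balance after payment €4,821.18.
Month 5: interest €77.94; balance after payment €4,729.13.
Month 6: interest €76.45; balance after payment €4,635.58.

€4,635.58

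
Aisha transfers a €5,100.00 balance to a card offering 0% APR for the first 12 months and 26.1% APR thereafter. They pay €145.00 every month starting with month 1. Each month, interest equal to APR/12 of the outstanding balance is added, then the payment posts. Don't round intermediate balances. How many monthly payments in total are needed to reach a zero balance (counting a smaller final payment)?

45 payments

Promo months 1–12 at r₀ = 0%/12 = 0; months 13+ at r₁ = 26.1%/12 = 0.02175.
After month 12 (no interest yet): B = €5,100.00 − 12·€145.00 = €3,360.00.
Then at r₁ with €145.00/mo: n₂ = −ln(1 − r₁·B/P)/ln(1+r₁) ≈ 32.59 → 33 more payments.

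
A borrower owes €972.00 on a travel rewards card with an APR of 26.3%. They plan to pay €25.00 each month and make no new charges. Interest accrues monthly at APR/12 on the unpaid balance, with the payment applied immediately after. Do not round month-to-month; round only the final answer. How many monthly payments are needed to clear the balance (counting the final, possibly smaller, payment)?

Monthly rate r = 26.3%/12 = 2.19167% = 0.0219167.
Recurrence: B ← B·(1+r) − €25.00.
Month 1: interest €21.30; balance after payment €968.30.
Month 2: interest €21.22; balance after payment €964.52.
Closed form: n = −ln(1 − rB₀/P)/ln(1+r) = −ln(0.14788)/ln(1.02192) ≈ 88.162, so the balance reaches zero during payment 89.

89 months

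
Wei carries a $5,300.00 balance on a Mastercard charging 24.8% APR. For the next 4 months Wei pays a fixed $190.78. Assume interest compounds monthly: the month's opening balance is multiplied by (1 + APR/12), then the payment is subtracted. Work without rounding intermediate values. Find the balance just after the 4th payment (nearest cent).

$4,964.80

Monthly rate r = 24.8%/12 = 2.06667% = 0.0206667.
Each month: B ← B·(1+r) − $190.78.
Month 1: interest $109.53; balance after payment $5,218.75.
Month 2: interest $107.85; balance after payment $5,135.83.
Month 3: interest $106.14; balance after payment $5,051.19.
Month 4: interest $104.39; balance after payment $4,964.80.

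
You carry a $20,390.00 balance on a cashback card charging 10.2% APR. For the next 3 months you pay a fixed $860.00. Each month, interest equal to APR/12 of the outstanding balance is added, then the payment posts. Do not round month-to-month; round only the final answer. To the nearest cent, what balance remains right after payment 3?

Monthly rate r = 10.2%/12 = 0.85% = 0.0085.
Each month: B ← B·(1+r) − $860.00.
Month 1: interest $173.31; balance after payment $19,703.31.
Month 2: interest $167.48; balance after payment $19,010.79.
Month 3: interest $161.59; balance after payment $18,312.38.

$18,312.38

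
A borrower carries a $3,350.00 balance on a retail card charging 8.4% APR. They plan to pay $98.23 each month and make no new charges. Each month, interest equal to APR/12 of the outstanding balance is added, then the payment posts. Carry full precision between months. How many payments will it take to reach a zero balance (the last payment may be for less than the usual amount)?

40 payments

Monthly rate r = 8.4%/12 = 0.7% = 0.007.
Recurrence: B ← B·(1+r) − $98.23.
Month 1: interest $23.45; balance after payment $3,275.22.
Month 2: interest $22.93; balance after payment $3,199.92.
Closed form: n = −ln(1 − rB₀/P)/ln(1+r) = −ln(0.76127)/ln(1.007) ≈ 39.102, so the balance reaches zero during payment 40.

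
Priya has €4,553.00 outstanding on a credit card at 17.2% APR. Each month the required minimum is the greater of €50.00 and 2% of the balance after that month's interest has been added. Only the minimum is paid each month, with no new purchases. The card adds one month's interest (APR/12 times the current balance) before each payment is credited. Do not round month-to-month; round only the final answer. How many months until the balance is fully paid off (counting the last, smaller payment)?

189 months

Monthly rate r = 17.2%/12 = 1.43333% = 0.0143333.
While 2% of the post-interest balance exceeds €50.00, each month B ← (B·(1+r))·(1 − 0.02), i.e. B shrinks by the factor (1+r)·0.98 = 0.99405.
This holds for months 1–103. Entering month 104 the balance is €2,461.47; 2% of the post-interest balance is now below €50.00, so the flat €50.00 minimum applies from here.
From month 104 a fixed €50.00 at rate r clears €2,461.47 in 86 more payments. Total: 103 + 86 = 189 months.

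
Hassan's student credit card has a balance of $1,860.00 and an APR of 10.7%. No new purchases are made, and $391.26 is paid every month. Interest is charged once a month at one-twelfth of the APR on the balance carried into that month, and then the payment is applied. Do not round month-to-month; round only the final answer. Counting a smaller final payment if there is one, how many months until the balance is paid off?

Monthly rate r = 10.7%/12 = 0.891667% = 0.00891667.
Recurrence: B ← B·(1+r) − $391.26.
Month 1: interest $16.59; balance after payment $1,485.33.
Month 2: interest $13.24; balance after payment $1,107.31.
Month 3: interest $9.87; balance after payment $725.92.
Month 4: interest $6.47; balance after payment $341.14.
Month 5: interest $3.04; balance after payment $0.00.

5 months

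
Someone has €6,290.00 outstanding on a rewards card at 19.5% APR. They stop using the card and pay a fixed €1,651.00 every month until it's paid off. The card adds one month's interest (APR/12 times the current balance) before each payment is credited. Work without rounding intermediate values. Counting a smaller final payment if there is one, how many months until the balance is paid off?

4 months

Monthly rate r = 19.5%/12 = 1.625% = 0.01625.
Recurrence: B ← B·(1+r) − €1,651.00.
Month 1: interest €102.21; balance after payment €4,741.21.
Month 2: interest €77.04; balance after payment €3,167.26.
Month 3: interest €51.47; balance after payment €1,567.73.
Month 4: interest €25.48; balance after payment €0.00.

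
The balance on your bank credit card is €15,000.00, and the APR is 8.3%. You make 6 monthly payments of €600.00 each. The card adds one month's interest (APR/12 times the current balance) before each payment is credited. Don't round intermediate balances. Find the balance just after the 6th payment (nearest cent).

€11,970.54

Monthly rate r = 8.3%/12 = 0.691667% = 0.00691667.
Each month: B ← B·(1+r) − €600.00.
Month 1: interest €103.75; balance after payment €14,503.75.
Month 2: interest €100.32; balance after payment €14,004.07.
Month 3: interest €96.86; balance after payment €13,500.93.
Month 4: interest €93.38; balance after payment €12,994.31.
Month 5: interest €89.88; balance after payment €12,484.19.
Month 6: interest €86.35; balance after payment €11,970.54.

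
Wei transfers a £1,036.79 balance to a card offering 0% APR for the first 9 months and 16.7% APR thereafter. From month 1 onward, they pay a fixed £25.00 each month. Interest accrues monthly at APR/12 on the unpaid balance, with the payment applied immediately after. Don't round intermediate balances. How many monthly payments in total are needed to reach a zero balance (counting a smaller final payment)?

Promo months 1–9 at r₀ = 0%/12 = 0; months 10+ at r₁ = 16.7%/12 = 0.0139167.
After month 9 (no interest yet): B = £1,036.79 − 9·£25.00 = £811.79.
Then at r₁ with £25.00/mo: n₂ = −ln(1 − r₁·B/P)/ln(1+r₁) ≈ 43.51 → 44 more payments.

53 payments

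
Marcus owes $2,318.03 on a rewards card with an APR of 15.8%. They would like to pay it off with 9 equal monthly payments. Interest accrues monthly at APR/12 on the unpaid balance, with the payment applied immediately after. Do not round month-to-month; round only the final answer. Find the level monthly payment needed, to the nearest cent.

$274.81

Monthly rate r = 15.8%/12 = 1.31667% = 0.0131667.
Level-payment amortization: P = B₀·r / (1 − (1+r)^(−n)) = 2318.03·0.0131667 / (1 − 1.01317^(−9)).
Denominator 1 − (1+r)^(−9) = 0.111060994.
P = 30.5207 / 0.111060994 ≈ 274.81.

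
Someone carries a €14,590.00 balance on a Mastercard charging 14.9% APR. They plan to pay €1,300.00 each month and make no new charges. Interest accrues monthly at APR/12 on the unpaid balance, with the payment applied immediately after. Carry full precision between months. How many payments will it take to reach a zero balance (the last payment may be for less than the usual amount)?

13 months

Monthly rate r = 14.9%/12 = 1.24167% = 0.0124167.
Recurrence: B ← B·(1+r) − €1,300.00.
Month 1: interest €181.16; balance after payment €13,471.16.
Month 2: interest €167.27; balance after payment €12,338.43.
Closed form: n = −ln(1 − rB₀/P)/ln(1+r) = −ln(0.86065)/ln(1.01242) ≈ 12.161, so the balance reaches zero during payment 13.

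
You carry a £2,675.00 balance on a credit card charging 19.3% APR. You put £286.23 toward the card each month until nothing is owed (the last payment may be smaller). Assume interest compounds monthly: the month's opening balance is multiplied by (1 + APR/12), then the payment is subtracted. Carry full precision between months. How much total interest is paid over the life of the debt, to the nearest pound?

£247

Monthly rate r = 19.3%/12 = 1.60833% = 0.0160833.
Payoff takes n = ⌈−ln(1 − rB₀/P)/ln(1+r)⌉ = ⌈10.209⌉ = 11 payments; the last is £60.09.
Total paid = 10·£286.23 + £60.09 = £2,922.39.
Total interest = total paid − principal = £2,922.39 − £2,675.00 = £247.39.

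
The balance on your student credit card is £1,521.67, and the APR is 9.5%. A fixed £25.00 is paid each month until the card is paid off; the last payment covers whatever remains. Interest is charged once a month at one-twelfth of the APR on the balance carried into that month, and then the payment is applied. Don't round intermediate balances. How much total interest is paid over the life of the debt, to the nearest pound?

Monthly rate r = 9.5%/12 = 0.791667% = 0.00791667.
Payoff takes n = ⌈−ln(1 − rB₀/P)/ln(1+r)⌉ = ⌈83.383⌉ = 84 payments; the last is £9.59.
Total paid = 83·£25.00 + £9.59 = £2,084.59.
Total interest = total paid − principal = £2,084.59 − £1,521.67 = £562.92.

£563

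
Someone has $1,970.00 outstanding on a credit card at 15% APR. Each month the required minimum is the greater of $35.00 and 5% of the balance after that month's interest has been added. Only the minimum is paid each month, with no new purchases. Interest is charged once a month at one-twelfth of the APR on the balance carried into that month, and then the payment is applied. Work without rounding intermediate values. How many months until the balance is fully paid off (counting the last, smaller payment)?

50 months

Monthly rate r = 15%/12 = 1.25% = 0.0125.
While 5% of the post-interest balance exceeds $35.00, each month B ← (B·(1+r))·(1 − 0.05), i.e. B shrinks by the factor (1+r)·0.95 = 0.96187.
This holds for months 1–27. Entering month 28 the balance is $689.71; 5% of the post-interest balance is now below $35.00, so the flat $35.00 minimum applies from here.
From month 28 a fixed $35.00 at rate r clears $689.71 in 23 more payments. Total: 27 + 23 = 50 months.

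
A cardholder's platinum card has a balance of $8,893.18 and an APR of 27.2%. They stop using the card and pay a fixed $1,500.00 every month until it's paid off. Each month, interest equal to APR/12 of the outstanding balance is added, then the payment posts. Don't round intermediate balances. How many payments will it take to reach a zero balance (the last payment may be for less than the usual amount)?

7 payments

Monthly rate r = 27.2%/12 = 2.26667% = 0.0226667.
Recurrence: B ← B·(1+r) − $1,500.00.
Month 1: interest $201.58; balance after payment $7,594.76.
Month 2: interest $172.15; balance after payment $6,266.91.
Closed form: n = −ln(1 − rB₀/P)/ln(1+r) = −ln(0.86561)/ln(1.02267) ≈ 6.439, so the balance reaches zero during payment 7.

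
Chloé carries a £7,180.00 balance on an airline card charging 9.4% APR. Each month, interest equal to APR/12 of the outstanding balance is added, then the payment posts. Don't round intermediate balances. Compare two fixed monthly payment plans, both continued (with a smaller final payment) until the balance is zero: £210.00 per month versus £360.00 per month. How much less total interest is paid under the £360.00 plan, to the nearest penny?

£552.01

Monthly rate r = 9.4%/12 = 0.783333% = 0.00783333.
At £210.00/mo: n = ⌈−ln(1 − rB₀/P)/ln(1+r)⌉ = 40 payments (last £199.91); total interest = total paid − £7,180.00 = £1,209.91.
At £360.00/mo: 22 payments (last £277.90); total interest £657.90.
Interest saved = £1,209.91 − £657.90 = £552.01.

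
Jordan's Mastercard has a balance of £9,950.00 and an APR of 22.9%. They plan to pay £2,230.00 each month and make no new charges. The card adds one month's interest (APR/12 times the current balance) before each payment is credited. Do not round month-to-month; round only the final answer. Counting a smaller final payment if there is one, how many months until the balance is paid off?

5 payments

Monthly rate r = 22.9%/12 = 1.90833% = 0.0190833.
Recurrence: B ← B·(1+r) − £2,230.00.
Month 1: interest £189.88; balance after payment £7,909.88.
Month 2: interest £150.95; balance after payment £5,830.83.
Month 3: interest £111.27; balance after payment £3,712.10.
Month 4: interest £70.84; balance after payment £1,552.94.
Month 5: interest £29.64; balance after payment £0.00.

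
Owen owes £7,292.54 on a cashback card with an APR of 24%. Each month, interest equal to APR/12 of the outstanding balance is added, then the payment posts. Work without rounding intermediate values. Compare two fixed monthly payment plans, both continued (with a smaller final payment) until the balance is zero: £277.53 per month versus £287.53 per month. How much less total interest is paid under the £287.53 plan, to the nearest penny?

£172.41

Monthly rate r = 24%/12 = 2% = 0.02.
At £277.53/mo: n = ⌈−ln(1 − rB₀/P)/ln(1+r)⌉ = 38 payments (last £180.90); total interest = total paid − £7,292.54 = £3,156.97.
At £287.53/mo: 36 payments (last £213.55); total interest £2,984.56.
Interest saved = £3,156.97 − £2,984.56 = £172.41.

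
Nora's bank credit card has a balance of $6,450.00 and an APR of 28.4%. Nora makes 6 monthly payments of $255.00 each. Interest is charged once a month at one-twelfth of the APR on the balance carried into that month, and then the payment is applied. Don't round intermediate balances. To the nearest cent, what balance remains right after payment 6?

Monthly rate r = 28.4%/12 = 2.36667% = 0.0236667.
Each month: B ← B·(1+r) − $255.00.
Month 1: interest $152.65; balance after payment $6,347.65.
Month 2: interest $150.23; balance after payment $6,242.88.
Month 3: interest $147.75; balance after payment $6,135.63.
Month 4: interest $145.21; balance after payment $6,025.84.
Month 5: interest $142.61; balance after payment $5,913.45.
Month 6: interest $139.95; balance after payment $5,798.40.

$5,798.40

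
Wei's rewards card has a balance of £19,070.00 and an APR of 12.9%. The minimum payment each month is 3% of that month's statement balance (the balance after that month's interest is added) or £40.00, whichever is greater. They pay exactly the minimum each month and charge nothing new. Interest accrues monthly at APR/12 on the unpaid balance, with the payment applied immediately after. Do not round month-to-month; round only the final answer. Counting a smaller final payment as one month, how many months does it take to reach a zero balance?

Monthly rate r = 12.9%/12 = 1.075% = 0.01075.
While 3% of the post-interest balance exceeds £40.00, each month B ← (B·(1+r))·(1 − 0.03), i.e. B shrinks by the factor (1+r)·0.97 = 0.98043.
This holds for months 1–136. Entering month 137 the balance is £1,296.75; 3% of the post-interest balance is now below £40.00, so the flat £40.00 minimum applies from here.
From month 137 a fixed £40.00 at rate r clears £1,296.75 in 41 more payments. Total: 136 + 41 = 177 months.

177 months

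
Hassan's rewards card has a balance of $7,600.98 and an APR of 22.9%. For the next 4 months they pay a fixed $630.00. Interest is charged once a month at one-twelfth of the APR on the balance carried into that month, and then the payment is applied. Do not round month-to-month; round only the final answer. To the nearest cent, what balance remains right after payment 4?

Monthly rate r = 22.9%/12 = 1.90833% = 0.0190833.
Each month: B ← B·(1+r) − $630.00.
Month 1: interest $145.05; balance after payment $7,116.03.
Month 2: interest $135.80; balance after payment $6,621.83.
Month 3: interest $126.37; balance after payment $6,118.20.
Month 4: interest $116.76; balance after payment $5,604.95.

$5,604.95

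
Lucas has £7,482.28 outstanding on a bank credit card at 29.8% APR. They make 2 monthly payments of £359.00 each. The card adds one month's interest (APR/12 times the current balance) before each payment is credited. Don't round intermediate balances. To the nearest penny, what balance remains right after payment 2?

£7,131.60

Monthly rate r = 29.8%/12 = 2.48333% = 0.0248333.
Each month: B ← B·(1+r) − £359.00.
Month 1: interest £185.81; balance after payment £7,309.09.
Month 2: interest £181.51; balance after payment £7,131.60.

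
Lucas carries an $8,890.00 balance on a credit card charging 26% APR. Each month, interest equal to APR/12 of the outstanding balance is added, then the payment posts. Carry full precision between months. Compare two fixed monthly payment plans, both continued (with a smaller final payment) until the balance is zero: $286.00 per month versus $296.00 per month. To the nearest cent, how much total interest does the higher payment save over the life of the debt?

Monthly rate r = 26%/12 = 2.16667% = 0.0216667.
At $286.00/mo: n = ⌈−ln(1 − rB₀/P)/ln(1+r)⌉ = 53 payments (last $62.49); total interest = total paid − $8,890.00 = $6,044.49.
At $296.00/mo: 50 payments (last $22.13); total interest $5,636.13.
Interest saved = $6,044.49 − $5,636.13 = $408.36.

$408.36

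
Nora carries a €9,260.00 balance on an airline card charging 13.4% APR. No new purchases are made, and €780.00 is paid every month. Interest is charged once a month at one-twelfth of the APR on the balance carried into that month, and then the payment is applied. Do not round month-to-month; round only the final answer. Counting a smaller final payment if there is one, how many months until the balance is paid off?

Monthly rate r = 13.4%/12 = 1.11667% = 0.0111667.
Recurrence: B ← B·(1+r) − €780.00.
Month 1: interest €103.40; balance after payment €8,583.40.
Month 2: interest €95.85; balance after payment €7,899.25.
Closed form: n = −ln(1 − rB₀/P)/ln(1+r) = −ln(0.86743)/ln(1.01117) ≈ 12.807, so the balance reaches zero during payment 13.

13 months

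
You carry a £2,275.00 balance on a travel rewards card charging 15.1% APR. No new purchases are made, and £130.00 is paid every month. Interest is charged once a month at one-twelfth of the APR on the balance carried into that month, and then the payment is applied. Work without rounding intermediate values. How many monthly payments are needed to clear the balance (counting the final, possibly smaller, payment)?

Monthly rate r = 15.1%/12 = 1.25833% = 0.0125833.
Recurrence: B ← B·(1+r) − £130.00.
Month 1: interest £28.63; balance after payment £2,173.63.
Month 2: interest £27.35; balance after payment £2,070.98.
Closed form: n = −ln(1 − rB₀/P)/ln(1+r) = −ln(0.77979)/ln(1.01258) ≈ 19.891, so the balance reaches zero during payment 20.

20 months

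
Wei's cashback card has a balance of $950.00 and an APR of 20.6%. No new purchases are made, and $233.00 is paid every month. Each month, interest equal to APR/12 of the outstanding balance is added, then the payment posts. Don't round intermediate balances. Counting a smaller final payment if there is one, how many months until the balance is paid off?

5 payments

Monthly rate r = 20.6%/12 = 1.71667% = 0.0171667.
Recurrence: B ← B·(1+r) − $233.00.
Month 1: interest $16.31; balance after payment $733.31.
Month 2: interest $12.59; balance after payment $512.90.
Month 3: interest $8.80; balance after payment $288.70.
Month 4: interest $4.96; balance after payment $60.66.
Month 5: interest $1.04; balance after payment $0.00.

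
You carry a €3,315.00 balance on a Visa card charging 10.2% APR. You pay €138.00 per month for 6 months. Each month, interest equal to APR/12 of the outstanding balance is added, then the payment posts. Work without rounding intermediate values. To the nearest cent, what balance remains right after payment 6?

€2,641.90

Monthly rate r = 10.2%/12 = 0.85% = 0.0085.
Each month: B ← B·(1+r) − €138.00.
Month 1: interest €28.18; balance after payment €3,205.18.
Month 2: interest €27.24; balance after payment €3,094.42.
Month 3: interest €26.30; balance after payment €2,982.72.
Month 4: interest €25.35; balance after payment €2,870.08.
Month 5: interest €24.40; balance after payment €2,756.47.
Month 6: interest €23.43; balance after payment €2,641.90.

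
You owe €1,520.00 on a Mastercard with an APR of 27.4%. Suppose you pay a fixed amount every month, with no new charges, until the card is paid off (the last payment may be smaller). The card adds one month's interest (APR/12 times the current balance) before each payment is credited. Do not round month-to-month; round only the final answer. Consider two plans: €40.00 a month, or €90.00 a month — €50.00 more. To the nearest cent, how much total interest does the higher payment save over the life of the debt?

€1,641.08

Monthly rate r = 27.4%/12 = 2.28333% = 0.0228333.
At €40.00/mo: n = ⌈−ln(1 − rB₀/P)/ln(1+r)⌉ = 90 payments (last €23.35); total interest = total paid − €1,520.00 = €2,063.35.
At €90.00/mo: 22 payments (last €52.27); total interest €422.27.
Interest saved = €2,063.35 − €422.27 = €1,641.08.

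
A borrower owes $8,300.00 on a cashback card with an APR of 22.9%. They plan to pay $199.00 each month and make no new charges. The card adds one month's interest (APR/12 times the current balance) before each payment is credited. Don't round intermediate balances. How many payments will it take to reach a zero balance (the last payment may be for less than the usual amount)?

Monthly rate r = 22.9%/12 = 1.90833% = 0.0190833.
Recurrence: B ← B·(1+r) − $199.00.
Month 1: interest $158.39; balance after payment $8,259.39.
Month 2: interest $157.62; balance after payment $8,218.01.
Closed form: n = −ln(1 − rB₀/P)/ln(1+r) = −ln(0.20406)/ln(1.01908) ≈ 84.076, so the balance reaches zero during payment 85.

85 payments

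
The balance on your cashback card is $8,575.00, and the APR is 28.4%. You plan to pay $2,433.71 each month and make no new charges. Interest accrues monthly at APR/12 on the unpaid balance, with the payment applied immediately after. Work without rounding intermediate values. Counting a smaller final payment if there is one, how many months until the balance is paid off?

4 months

Monthly rate r = 28.4%/12 = 2.36667% = 0.0236667.
Recurrence: B ← B·(1+r) − $2,433.71.
Month 1: interest $202.94; balance after payment $6,344.23.
Month 2: interest $150.15; balance after payment $4,060.67.
Month 3: interest $96.10; balance after payment $1,723.06.
Month 4: interest $40.78; balance after payment $0.00.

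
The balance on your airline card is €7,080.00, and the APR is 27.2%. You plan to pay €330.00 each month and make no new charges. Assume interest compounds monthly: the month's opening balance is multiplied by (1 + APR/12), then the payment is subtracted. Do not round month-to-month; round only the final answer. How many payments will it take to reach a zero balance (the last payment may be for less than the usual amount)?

30 months

Monthly rate r = 27.2%/12 = 2.26667% = 0.0226667.
Recurrence: B ← B·(1+r) − €330.00.
Month 1: interest €160.48; balance after payment €6,910.48.
Month 2: interest €156.64; balance after payment €6,737.12.
Closed form: n = −ln(1 − rB₀/P)/ln(1+r) = −ln(0.5137)/ln(1.02267) ≈ 29.720, so the balance reaches zero during payment 30.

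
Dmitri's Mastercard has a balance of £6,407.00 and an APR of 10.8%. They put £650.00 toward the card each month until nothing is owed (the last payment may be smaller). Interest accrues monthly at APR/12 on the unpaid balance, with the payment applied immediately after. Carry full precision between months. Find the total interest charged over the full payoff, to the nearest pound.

£333

Monthly rate r = 10.8%/12 = 0.9% = 0.009.
Payoff takes n = ⌈−ln(1 − rB₀/P)/ln(1+r)⌉ = ⌈10.368⌉ = 11 payments; the last is £240.03.
Total paid = 10·£650.00 + £240.03 = £6,740.03.
Total interest = total paid − principal = £6,740.03 − £6,407.00 = £333.03.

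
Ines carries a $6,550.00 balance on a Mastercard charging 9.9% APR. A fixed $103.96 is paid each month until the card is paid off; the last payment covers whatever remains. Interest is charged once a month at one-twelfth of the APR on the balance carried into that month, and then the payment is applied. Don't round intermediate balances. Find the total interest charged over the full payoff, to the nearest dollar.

Monthly rate r = 9.9%/12 = 0.825% = 0.00825.
Payoff takes n = ⌈−ln(1 − rB₀/P)/ln(1+r)⌉ = ⌈89.280⌉ = 90 payments; the last is $29.15.
Total paid = 89·$103.96 + $29.15 = $9,281.59.
Total interest = total paid − principal = $9,281.59 − $6,550.00 = $2,731.59.

$2,732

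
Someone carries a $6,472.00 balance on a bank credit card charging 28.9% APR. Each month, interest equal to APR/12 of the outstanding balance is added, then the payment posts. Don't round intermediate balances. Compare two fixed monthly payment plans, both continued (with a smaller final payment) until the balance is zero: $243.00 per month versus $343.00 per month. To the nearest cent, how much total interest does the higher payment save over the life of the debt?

$1,738.89

Monthly rate r = 28.9%/12 = 2.40833% = 0.0240833.
At $243.00/mo: n = ⌈−ln(1 − rB₀/P)/ln(1+r)⌉ = 44 payments (last $23.94); total interest = total paid − $6,472.00 = $4,000.94.
At $343.00/mo: 26 payments (last $159.05); total interest $2,262.05.
Interest saved = $4,000.94 − $2,262.05 = $1,738.89.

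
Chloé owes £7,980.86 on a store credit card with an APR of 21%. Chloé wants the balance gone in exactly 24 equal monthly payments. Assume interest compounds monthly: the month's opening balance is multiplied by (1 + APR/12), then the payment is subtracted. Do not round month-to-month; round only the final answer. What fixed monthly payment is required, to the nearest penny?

Monthly rate r = 21%/12 = 1.75% = 0.0175.
Level-payment amortization: P = B₀·r / (1 − (1+r)^(−n)) = 7980.86·0.0175 / (1 − 1.0175^(−24)).
Denominator 1 − (1+r)^(−24) = 0.340561999.
P = 139.665 / 0.340561999 ≈ 410.10.

£410.10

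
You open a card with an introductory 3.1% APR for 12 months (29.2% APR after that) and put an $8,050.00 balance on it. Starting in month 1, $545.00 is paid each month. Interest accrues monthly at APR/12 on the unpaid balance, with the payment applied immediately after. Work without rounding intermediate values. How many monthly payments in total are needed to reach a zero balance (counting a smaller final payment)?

Promo months 1–12 at r₀ = 3.1%/12 = 0.00258333; months 13+ at r₁ = 29.2%/12 = 0.0243333.
After month 12: iterate B ← B·(1+r₀) − $545.00 for 12 months → $1,669.40.
Then at r₁ with $545.00/mo: n₂ = −ln(1 − r₁·B/P)/ln(1+r₁) ≈ 3.22 → 4 more payments.

16 months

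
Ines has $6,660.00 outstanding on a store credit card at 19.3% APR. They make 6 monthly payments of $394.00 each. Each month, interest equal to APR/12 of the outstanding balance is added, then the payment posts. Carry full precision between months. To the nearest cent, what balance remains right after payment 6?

Monthly rate r = 19.3%/12 = 1.60833% = 0.0160833.
Each month: B ← B·(1+r) − $394.00.
Month 1: interest $107.12; balance after payment $6,373.11.
Month 2: interest $102.50; balance after payment $6,081.62.
Month 3: interest $97.81; balance after payment $5,785.43.
Month 4: interest $93.05; balance after payment $5,484.48.
Month 5: interest $88.21; balance after payment $5,178.69.
Month 6: interest $83.29; balance after payment $4,867.98.

$4,867.98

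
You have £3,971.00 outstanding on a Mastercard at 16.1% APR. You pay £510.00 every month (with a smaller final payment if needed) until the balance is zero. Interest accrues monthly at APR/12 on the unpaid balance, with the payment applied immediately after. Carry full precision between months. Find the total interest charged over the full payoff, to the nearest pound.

Monthly rate r = 16.1%/12 = 1.34167% = 0.0134167.
Payoff takes n = ⌈−ln(1 − rB₀/P)/ln(1+r)⌉ = ⌈8.279⌉ = 9 payments; the last is £142.85.
Total paid = 8·£510.00 + £142.85 = £4,222.85.
Total interest = total paid − principal = £4,222.85 − £3,971.00 = £251.85.

£252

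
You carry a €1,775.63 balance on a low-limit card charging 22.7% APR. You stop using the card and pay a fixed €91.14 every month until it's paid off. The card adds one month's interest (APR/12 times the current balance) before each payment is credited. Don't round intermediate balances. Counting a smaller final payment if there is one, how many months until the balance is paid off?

Monthly rate r = 22.7%/12 = 1.89167% = 0.0189167.
Recurrence: B ← B·(1+r) − €91.14.
Month 1: interest €33.59; balance after payment €1,718.08.
Month 2: interest €32.50; balance after payment €1,659.44.
Closed form: n = −ln(1 − rB₀/P)/ln(1+r) = −ln(0.63146)/ln(1.01892) ≈ 24.532, so the balance reaches zero during payment 25.

25 months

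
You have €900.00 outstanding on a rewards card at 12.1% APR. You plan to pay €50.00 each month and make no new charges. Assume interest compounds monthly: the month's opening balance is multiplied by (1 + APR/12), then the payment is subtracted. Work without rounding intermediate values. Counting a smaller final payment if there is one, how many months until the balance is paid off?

Monthly rate r = 12.1%/12 = 1.00833% = 0.0100833.
Recurrence: B ← B·(1+r) − €50.00.
Month 1: interest €9.07; balance after payment €859.08.
Month 2: interest €8.66; balance after payment €817.74.
Closed form: n = −ln(1 − rB₀/P)/ln(1+r) = −ln(0.8185)/ln(1.01008) ≈ 19.963, so the balance reaches zero during payment 20.

20 months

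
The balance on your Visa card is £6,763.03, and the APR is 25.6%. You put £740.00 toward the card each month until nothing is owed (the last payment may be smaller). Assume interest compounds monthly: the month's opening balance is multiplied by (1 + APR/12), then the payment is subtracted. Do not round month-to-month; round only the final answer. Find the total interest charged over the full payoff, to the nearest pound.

£841

Monthly rate r = 25.6%/12 = 2.13333% = 0.0213333.
Payoff takes n = ⌈−ln(1 − rB₀/P)/ln(1+r)⌉ = ⌈10.274⌉ = 11 payments; the last is £204.41.
Total paid = 10·£740.00 + £204.41 = £7,604.41.
Total interest = total paid − principal = £7,604.41 − £6,763.03 = £841.38.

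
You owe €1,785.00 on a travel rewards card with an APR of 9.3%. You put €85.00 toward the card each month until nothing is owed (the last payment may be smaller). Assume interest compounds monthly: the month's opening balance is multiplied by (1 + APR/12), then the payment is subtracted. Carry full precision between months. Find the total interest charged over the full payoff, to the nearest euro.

Monthly rate r = 9.3%/12 = 0.775% = 0.00775.
Payoff takes n = ⌈−ln(1 − rB₀/P)/ln(1+r)⌉ = ⌈23.009⌉ = 24 payments; the last is €0.77.
Total paid = 23·€85.00 + €0.77 = €1,955.77.
Total interest = total paid − principal = €1,955.77 − €1,785.00 = €170.77.

€171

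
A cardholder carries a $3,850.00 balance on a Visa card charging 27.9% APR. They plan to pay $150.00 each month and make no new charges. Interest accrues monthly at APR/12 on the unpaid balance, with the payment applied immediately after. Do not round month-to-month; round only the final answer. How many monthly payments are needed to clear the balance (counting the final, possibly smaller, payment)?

40 months

Monthly rate r = 27.9%/12 = 2.325% = 0.02325.
Recurrence: B ← B·(1+r) − $150.00.
Month 1: interest $89.51; balance after payment $3,789.51.
Month 2: interest $88.11; balance after payment $3,727.62.
Closed form: n = −ln(1 − rB₀/P)/ln(1+r) = −ln(0.40325)/ln(1.02325) ≈ 39.515, so the balance reaches zero during payment 40.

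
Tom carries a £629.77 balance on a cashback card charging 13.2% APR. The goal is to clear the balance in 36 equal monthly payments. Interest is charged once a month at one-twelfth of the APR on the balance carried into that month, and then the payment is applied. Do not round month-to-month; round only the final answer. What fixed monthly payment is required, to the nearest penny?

£21.28

Monthly rate r = 13.2%/12 = 1.1% = 0.011.
Level-payment amortization: P = B₀·r / (1 − (1+r)^(−n)) = 629.77·0.011 / (1 − 1.011^(−36)).
Denominator 1 − (1+r)^(−36) = 0.325536583.
P = 6.92747 / 0.325536583 ≈ 21.28.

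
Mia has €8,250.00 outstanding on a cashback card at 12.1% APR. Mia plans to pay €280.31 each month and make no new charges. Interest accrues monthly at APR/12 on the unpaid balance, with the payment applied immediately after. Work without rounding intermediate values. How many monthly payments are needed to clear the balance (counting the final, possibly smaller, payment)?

Monthly rate r = 12.1%/12 = 1.00833% = 0.0100833.
Recurrence: B ← B·(1+r) − €280.31.
Month 1: interest €83.19; balance after payment €8,052.88.
Month 2: interest €81.20; balance after payment €7,853.77.
Closed form: n = −ln(1 − rB₀/P)/ln(1+r) = −ln(0.70323)/ln(1.01008) ≈ 35.092, so the balance reaches zero during payment 36.

36 months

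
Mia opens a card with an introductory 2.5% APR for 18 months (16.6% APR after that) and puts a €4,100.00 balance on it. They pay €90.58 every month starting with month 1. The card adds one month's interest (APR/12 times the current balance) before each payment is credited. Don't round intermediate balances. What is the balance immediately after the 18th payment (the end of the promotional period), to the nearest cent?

€2,596.87

Promo months 1–18 at r₀ = 2.5%/12 = 0.00208333; months 19+ at r₁ = 16.6%/12 = 0.0138333.
After month 18: iterate B ← B·(1+r₀) − €90.58 for 18 months → €2,596.87.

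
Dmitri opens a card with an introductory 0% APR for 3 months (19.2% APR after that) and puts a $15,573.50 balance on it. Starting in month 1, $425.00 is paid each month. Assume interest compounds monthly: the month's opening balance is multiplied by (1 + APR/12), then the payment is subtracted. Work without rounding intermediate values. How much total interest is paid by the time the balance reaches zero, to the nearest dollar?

$6,394

Promo months 1–3 at r₀ = 0%/12 = 0; months 4+ at r₁ = 19.2%/12 = 0.016.
After month 3 (no interest yet): B = $15,573.50 − 3·$425.00 = $14,298.50.
Then at r₁ with $425.00/mo: n₂ = −ln(1 − r₁·B/P)/ln(1+r₁) ≈ 48.69 → 49 more payments.
Total paid = 51·$425.00 + $292.87 = $21,967.87; interest = $21,967.87 − $15,573.50 = $6,394.37.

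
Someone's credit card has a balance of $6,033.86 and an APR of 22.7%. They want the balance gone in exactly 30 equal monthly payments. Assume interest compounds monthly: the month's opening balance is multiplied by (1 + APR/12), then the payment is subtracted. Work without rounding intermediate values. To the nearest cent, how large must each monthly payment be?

$265.41

Monthly rate r = 22.7%/12 = 1.89167% = 0.0189167.
Level-payment amortization: P = B₀·r / (1 − (1+r)^(−n)) = 6033.86·0.0189167 / (1 − 1.01892^(−30)).
Denominator 1 − (1+r)^(−30) = 0.430045725.
P = 114.141 / 0.430045725 ≈ 265.41.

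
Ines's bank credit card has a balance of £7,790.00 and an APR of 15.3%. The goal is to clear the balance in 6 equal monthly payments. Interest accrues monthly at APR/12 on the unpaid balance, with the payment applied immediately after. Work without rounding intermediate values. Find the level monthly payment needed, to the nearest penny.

Monthly rate r = 15.3%/12 = 1.275% = 0.01275.
Level-payment amortization: P = B₀·r / (1 − (1+r)^(−n)) = 7790.00·0.01275 / (1 − 1.01275^(−6)).
Denominator 1 − (1+r)^(−6) = 0.0731990103.
P = 99.3225 / 0.0731990103 ≈ 1356.88.

£1,356.88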